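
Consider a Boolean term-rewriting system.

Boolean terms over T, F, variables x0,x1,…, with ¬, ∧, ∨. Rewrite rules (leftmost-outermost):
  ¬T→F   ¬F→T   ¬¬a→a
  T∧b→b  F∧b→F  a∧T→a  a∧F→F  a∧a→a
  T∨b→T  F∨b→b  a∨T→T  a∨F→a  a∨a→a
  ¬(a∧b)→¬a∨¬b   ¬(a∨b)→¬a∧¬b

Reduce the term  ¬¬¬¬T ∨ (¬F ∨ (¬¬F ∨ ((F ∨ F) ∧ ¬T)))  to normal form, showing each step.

  start: ¬¬¬¬T ∨ (¬F ∨ (¬¬F ∨ ((F ∨ F) ∧ ¬T)))
  step 1: ¬¬T ∨ (¬F ∨ (¬¬F ∨ ((F ∨ F) ∧ ¬T)))
  step 2: T ∨ (¬F ∨ (¬¬F ∨ ((F ∨ F) ∧ ¬T)))
  step 3: T

Answer: normal form = T  (in 3 steps)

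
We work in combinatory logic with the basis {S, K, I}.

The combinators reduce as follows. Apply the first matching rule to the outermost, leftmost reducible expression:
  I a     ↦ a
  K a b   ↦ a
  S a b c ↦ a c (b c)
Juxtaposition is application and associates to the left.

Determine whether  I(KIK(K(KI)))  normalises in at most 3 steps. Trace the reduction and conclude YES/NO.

Answer: YES — reaches normal form K(KI) in 3 ≤ 3 steps

Derivation:
  start: I(KIK(K(KI)))
  →1  KIK(K(KI))
  →2  I(K(KI))
  →3  K(KI)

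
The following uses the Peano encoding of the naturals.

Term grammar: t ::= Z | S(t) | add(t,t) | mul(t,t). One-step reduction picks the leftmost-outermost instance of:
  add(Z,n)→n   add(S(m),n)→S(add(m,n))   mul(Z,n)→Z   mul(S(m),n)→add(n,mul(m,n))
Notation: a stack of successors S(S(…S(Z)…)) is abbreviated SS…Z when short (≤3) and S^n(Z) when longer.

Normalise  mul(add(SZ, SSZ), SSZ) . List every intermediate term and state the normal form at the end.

  start: mul(add(SZ, SSZ), SSZ)
  [1] mul(S(add(Z, SSZ)), SSZ)
  [2] add(SSZ, mul(add(Z, SSZ), SSZ))
  [3] S(add(SZ, mul(add(Z, SSZ), SSZ)))
  [4] S(S(add(Z, mul(add(Z, SSZ), SSZ))))
  [5] S(S(mul(add(Z, SSZ), SSZ)))
  [6] S(S(mul(SSZ, SSZ)))
  [7] S(S(add(SSZ, mul(SZ, SSZ))))
  [8] S(S(S(add(SZ, mul(SZ, SSZ)))))
  [9] S(S(S(S(add(Z, mul(SZ, SSZ))))))
  [10] S(S(S(S(mul(SZ, SSZ)))))
  [11] S(S(S(S(add(SSZ, mul(Z, SSZ))))))
  [12] S(S(S(S(S(add(SZ, mul(Z, SSZ)))))))
  [13] S(S(S(S(S(S(add(Z, mul(Z, SSZ))))))))
  [14] S(S(S(S(S(S(mul(Z, SSZ)))))))
  [15] S^6(Z)

Answer: normal form = S^6(Z)  (in 15 steps)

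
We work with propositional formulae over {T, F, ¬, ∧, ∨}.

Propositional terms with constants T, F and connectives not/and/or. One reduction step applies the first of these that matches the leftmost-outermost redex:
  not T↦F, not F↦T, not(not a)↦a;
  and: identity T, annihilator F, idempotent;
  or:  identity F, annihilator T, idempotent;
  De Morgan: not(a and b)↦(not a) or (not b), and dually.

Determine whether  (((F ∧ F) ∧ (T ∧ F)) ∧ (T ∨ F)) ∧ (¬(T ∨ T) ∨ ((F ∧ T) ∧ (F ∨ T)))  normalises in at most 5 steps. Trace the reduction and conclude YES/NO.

  start: (((F ∧ F) ∧ (T ∧ F)) ∧ (T ∨ F)) ∧ (¬(T ∨ T) ∨ ((F ∧ T) ∧ (F ∨ T)))
  →1  ((F ∧ (T ∧ F)) ∧ (T ∨ F)) ∧ (¬(T ∨ T) ∨ ((F ∧ T) ∧ (F ∨ T)))
  →2  (F ∧ (T ∨ F)) ∧ (¬(T ∨ T) ∨ ((F ∧ T) ∧ (F ∨ T)))
  →3  F ∧ (¬(T ∨ T) ∨ ((F ∧ T) ∧ (F ∨ T)))
  →4  F

Answer: YES — reaches normal form F in 4 ≤ 5 steps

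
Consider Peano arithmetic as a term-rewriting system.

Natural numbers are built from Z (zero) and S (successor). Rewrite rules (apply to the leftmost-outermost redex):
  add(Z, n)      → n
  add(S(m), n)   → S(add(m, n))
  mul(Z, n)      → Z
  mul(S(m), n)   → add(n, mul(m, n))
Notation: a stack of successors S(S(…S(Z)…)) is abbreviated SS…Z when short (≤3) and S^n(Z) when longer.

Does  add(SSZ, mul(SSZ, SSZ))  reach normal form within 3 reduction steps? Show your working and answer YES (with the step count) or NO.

Answer: NO — after 3 steps the term is S(S(mul(SSZ, SSZ))), not yet normal

Derivation:
  start: add(SSZ, mul(SSZ, SSZ))
  →1  S(add(SZ, mul(SSZ, SSZ)))
  →2  S(S(add(Z, mul(SSZ, SSZ))))
  →3  S(S(mul(SSZ, SSZ)))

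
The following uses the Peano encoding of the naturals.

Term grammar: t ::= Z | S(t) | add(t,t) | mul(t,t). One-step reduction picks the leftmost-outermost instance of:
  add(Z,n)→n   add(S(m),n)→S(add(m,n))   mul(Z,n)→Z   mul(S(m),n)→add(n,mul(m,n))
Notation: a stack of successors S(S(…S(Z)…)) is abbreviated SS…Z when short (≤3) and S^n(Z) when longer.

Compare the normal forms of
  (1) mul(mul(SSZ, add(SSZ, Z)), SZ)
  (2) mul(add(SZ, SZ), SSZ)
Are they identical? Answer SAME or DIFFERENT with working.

Term A:
  start: mul(mul(SSZ, add(SSZ, Z)), SZ)
  →1  mul(add(add(SSZ, Z), mul(SZ, add(SSZ, Z))), SZ)
  →2  mul(add(S(add(SZ, Z)), mul(SZ, add(SSZ, Z))), SZ)
  →3  mul(S(add(add(SZ, Z), mul(SZ, add(SSZ, Z)))), SZ)
  →4  add(SZ, mul(add(add(SZ, Z), mul(SZ, add(SSZ, Z))), SZ))
  →5  S(add(Z, mul(add(add(SZ, Z), mul(SZ, add(SSZ, Z))), SZ)))
  →6  S(mul(add(add(SZ, Z), mul(SZ, add(SSZ, Z))), SZ))
  →7  S(mul(add(S(add(Z, Z)), mul(SZ, add(SSZ, Z))), SZ))
  →8  S(mul(S(add(add(Z, Z), mul(SZ, add(SSZ, Z)))), SZ))
  →9  S(add(SZ, mul(add(add(Z, Z), mul(SZ, add(SSZ, Z))), SZ)))
  →10  S(S(add(Z, mul(add(add(Z, Z), mul(SZ, add(SSZ, Z))), SZ))))
  →11  S(S(mul(add(add(Z, Z), mul(SZ, add(SSZ, Z))), SZ)))
  →12  S(S(mul(add(Z, mul(SZ, add(SSZ, Z))), SZ)))
  →13  S(S(mul(mul(SZ, add(SSZ, Z)), SZ)))
  →14  S(S(mul(add(add(SSZ, Z), mul(Z, add(SSZ, Z))), SZ)))
  →15  S(S(mul(add(S(add(SZ, Z)), mul(Z, add(SSZ, Z))), SZ)))
  →16  S(S(mul(S(add(add(SZ, Z), mul(Z, add(SSZ, Z)))), SZ)))
  →17  S(S(add(SZ, mul(add(add(SZ, Z), mul(Z, add(SSZ, Z))), SZ))))
  →18  S(S(S(add(Z, mul(add(add(SZ, Z), mul(Z, add(SSZ, Z))), SZ)))))
  →19  S(S(S(mul(add(add(SZ, Z), mul(Z, add(SSZ, Z))), SZ))))
  →20  S(S(S(mul(add(S(add(Z, Z)), mul(Z, add(SSZ, Z))), SZ))))
  →21  S(S(S(mul(S(add(add(Z, Z), mul(Z, add(SSZ, Z)))), SZ))))
  →22  S(S(S(add(SZ, mul(add(add(Z, Z), mul(Z, add(SSZ, Z))), SZ)))))
  →23  S(S(S(S(add(Z, mul(add(add(Z, Z), mul(Z, add(SSZ, Z))), SZ))))))
  →24  S(S(S(S(mul(add(add(Z, Z), mul(Z, add(SSZ, Z))), SZ)))))
  →25  S(S(S(S(mul(add(Z, mul(Z, add(SSZ, Z))), SZ)))))
  →26  S(S(S(S(mul(mul(Z, add(SSZ, Z)), SZ)))))
  →27  S(S(S(S(mul(Z, SZ)))))
  →28  S^4(Z)

Term B:
  start: mul(add(SZ, SZ), SSZ)
  →1  mul(S(add(Z, SZ)), SSZ)
  →2  add(SSZ, mul(add(Z, SZ), SSZ))
  →3  S(add(SZ, mul(add(Z, SZ), SSZ)))
  →4  S(S(add(Z, mul(add(Z, SZ), SSZ))))
  →5  S(S(mul(add(Z, SZ), SSZ)))
  →6  S(S(mul(SZ, SSZ)))
  →7  S(S(add(SSZ, mul(Z, SSZ))))
  →8  S(S(S(add(SZ, mul(Z, SSZ)))))
  →9  S(S(S(S(add(Z, mul(Z, SSZ))))))
  →10  S(S(S(S(mul(Z, SSZ)))))
  →11  S^4(Z)

Answer: SAME — A ⇓ S^4(Z), B ⇓ S^4(Z)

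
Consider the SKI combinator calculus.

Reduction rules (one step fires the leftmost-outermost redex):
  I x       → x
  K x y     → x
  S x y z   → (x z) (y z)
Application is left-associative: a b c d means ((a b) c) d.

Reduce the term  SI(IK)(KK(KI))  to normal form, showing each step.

  start: SI(IK)(KK(KI))
  [1] I(KK(KI))(IK(KK(KI)))
  [2] KK(KI)(IK(KK(KI)))
  [3] K(IK(KK(KI)))
  [4] K(K(KK(KI)))
  [5] K(KK)

Answer: normal form = K(KK)  (in 5 steps)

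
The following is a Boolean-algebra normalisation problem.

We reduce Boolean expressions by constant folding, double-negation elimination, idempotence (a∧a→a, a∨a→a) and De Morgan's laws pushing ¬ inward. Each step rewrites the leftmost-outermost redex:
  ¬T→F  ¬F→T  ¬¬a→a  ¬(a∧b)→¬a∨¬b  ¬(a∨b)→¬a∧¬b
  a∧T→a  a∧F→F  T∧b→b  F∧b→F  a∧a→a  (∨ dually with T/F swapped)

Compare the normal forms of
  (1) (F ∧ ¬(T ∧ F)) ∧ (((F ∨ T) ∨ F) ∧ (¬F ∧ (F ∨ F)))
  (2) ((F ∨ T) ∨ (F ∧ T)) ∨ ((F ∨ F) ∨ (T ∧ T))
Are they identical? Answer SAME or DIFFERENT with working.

Answer: DIFFERENT — A ⇓ F, B ⇓ T

Derivation:
Term A:
  start: (F ∧ ¬(T ∧ F)) ∧ (((F ∨ T) ∨ F) ∧ (¬F ∧ (F ∨ F)))
  →1  F ∧ (((F ∨ T) ∨ F) ∧ (¬F ∧ (F ∨ F)))
  →2  F

Term B:
  start: ((F ∨ T) ∨ (F ∧ T)) ∨ ((F ∨ F) ∨ (T ∧ T))
  →1  (T ∨ (F ∧ T)) ∨ ((F ∨ F) ∨ (T ∧ T))
  →2  T ∨ ((F ∨ F) ∨ (T ∧ T))
  →3  T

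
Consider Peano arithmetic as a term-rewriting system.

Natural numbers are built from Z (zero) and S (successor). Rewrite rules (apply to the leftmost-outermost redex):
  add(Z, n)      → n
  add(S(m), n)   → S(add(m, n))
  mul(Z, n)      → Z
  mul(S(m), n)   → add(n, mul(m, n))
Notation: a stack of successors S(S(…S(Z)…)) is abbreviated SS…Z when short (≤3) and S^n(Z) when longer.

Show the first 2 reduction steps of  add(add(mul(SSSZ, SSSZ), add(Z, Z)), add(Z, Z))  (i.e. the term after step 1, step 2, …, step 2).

  start: add(add(mul(SSSZ, SSSZ), add(Z, Z)), add(Z, Z))
  →1  add(add(add(SSSZ, mul(SSZ, SSSZ)), add(Z, Z)), add(Z, Z))
  →2  add(add(S(add(SSZ, mul(SSZ, SSSZ))), add(Z, Z)), add(Z, Z))

Answer: after 2 steps: add(add(S(add(SSZ, mul(SSZ, SSSZ))), add(Z, Z)), add(Z, Z))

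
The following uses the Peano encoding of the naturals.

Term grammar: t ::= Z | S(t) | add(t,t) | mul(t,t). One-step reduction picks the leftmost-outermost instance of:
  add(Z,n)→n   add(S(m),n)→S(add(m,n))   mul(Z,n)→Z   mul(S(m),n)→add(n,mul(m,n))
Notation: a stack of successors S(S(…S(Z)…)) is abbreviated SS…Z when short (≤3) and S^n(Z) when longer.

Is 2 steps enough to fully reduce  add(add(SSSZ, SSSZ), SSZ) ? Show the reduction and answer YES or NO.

Answer: NO — after 2 steps the term is S(add(add(SSZ, SSSZ), SSZ)), not yet normal

Working:
  start: add(add(SSSZ, SSSZ), SSZ)
  step 1: add(S(add(SSZ, SSSZ)), SSZ)
  step 2: S(add(add(SSZ, SSSZ), SSZ))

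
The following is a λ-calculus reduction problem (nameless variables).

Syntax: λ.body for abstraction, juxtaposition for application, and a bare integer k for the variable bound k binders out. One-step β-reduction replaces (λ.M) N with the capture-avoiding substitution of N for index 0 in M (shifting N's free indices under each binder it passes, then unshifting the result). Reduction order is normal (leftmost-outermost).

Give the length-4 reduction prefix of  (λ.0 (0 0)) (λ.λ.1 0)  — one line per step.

  start: (λ.0 (0 0)) (λ.λ.1 0)
  →1  (λ.λ.1 0) ((λ.λ.1 0) (λ.λ.1 0))
  →2  λ.(λ.λ.1 0) (λ.λ.1 0) 0
  →3  λ.(λ.(λ.λ.1 0) 0) 0
  →4  λ.(λ.λ.1 0) 0

Answer: after 4 steps: λ.(λ.λ.1 0) 0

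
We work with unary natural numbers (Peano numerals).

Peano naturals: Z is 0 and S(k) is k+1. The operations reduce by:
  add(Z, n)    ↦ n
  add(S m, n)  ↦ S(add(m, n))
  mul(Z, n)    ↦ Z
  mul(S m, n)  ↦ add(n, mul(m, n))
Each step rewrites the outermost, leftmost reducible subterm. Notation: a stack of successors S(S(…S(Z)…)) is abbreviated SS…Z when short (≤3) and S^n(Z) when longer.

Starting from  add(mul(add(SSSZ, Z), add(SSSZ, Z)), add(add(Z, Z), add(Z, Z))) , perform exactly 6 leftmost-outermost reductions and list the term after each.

  start: add(mul(add(SSSZ, Z), add(SSSZ, Z)), add(add(Z, Z), add(Z, Z)))
  step 1: add(mul(S(add(SSZ, Z)), add(SSSZ, Z)), add(add(Z, Z), add(Z, Z)))
  step 2: add(add(add(SSSZ, Z), mul(add(SSZ, Z), add(SSSZ, Z))), add(add(Z, Z), add(Z, Z)))
  step 3: add(add(S(add(SSZ, Z)), mul(add(SSZ, Z), add(SSSZ, Z))), add(add(Z, Z), add(Z, Z)))
  step 4: add(S(add(add(SSZ, Z), mul(add(SSZ, Z), add(SSSZ, Z)))), add(add(Z, Z), add(Z, Z)))
  step 5: S(add(add(add(SSZ, Z), mul(add(SSZ, Z), add(SSSZ, Z))), add(add(Z, Z), add(Z, Z))))
  step 6: S(add(add(S(add(SZ, Z)), mul(add(SSZ, Z), add(SSSZ, Z))), add(add(Z, Z), add(Z, Z))))

Answer: after 6 steps: S(add(add(S(add(SZ, Z)), mul(add(SSZ, Z), add(SSSZ, Z))), add(add(Z, Z), add(Z, Z))))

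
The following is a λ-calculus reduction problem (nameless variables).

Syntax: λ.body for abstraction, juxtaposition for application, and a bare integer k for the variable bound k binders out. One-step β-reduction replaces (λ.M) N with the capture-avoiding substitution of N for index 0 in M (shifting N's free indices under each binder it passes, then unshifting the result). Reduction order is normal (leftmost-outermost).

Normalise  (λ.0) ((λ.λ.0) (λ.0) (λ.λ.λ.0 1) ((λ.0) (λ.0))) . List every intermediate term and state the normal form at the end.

  start: (λ.0) ((λ.λ.0) (λ.0) (λ.λ.λ.0 1) ((λ.0) (λ.0)))
  →1  (λ.λ.0) (λ.0) (λ.λ.λ.0 1) ((λ.0) (λ.0))
  →2  (λ.0) (λ.λ.λ.0 1) ((λ.0) (λ.0))
  →3  (λ.λ.λ.0 1) ((λ.0) (λ.0))
  →4  λ.λ.0 1

Answer: normal form = λ.λ.0 1  (in 4 steps)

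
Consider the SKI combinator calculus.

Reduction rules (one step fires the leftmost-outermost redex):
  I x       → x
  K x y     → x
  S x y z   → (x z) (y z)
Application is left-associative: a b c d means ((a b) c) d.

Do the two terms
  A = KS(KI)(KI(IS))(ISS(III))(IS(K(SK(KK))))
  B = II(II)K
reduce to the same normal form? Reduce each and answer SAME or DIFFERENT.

Answer: DIFFERENT — A ⇓ S(K(SK(KK)))(S(S(K(SK(KK))))(S(K(SK(KK))))), B ⇓ K

Derivation:
Term A:
  start: KS(KI)(KI(IS))(ISS(III))(IS(K(SK(KK))))
  [1] S(KI(IS))(ISS(III))(IS(K(SK(KK))))
  [2] KI(IS)(IS(K(SK(KK))))(ISS(III)(IS(K(SK(KK)))))
  [3] I(IS(K(SK(KK))))(ISS(III)(IS(K(SK(KK)))))
  [4] IS(K(SK(KK)))(ISS(III)(IS(K(SK(KK)))))
  [5] S(K(SK(KK)))(ISS(III)(IS(K(SK(KK)))))
  [6] S(K(SK(KK)))(SS(III)(IS(K(SK(KK)))))
  [7] S(K(SK(KK)))(S(IS(K(SK(KK))))(III(IS(K(SK(KK))))))
  [8] S(K(SK(KK)))(S(S(K(SK(KK))))(III(IS(K(SK(KK))))))
  [9] S(K(SK(KK)))(S(S(K(SK(KK))))(II(IS(K(SK(KK))))))
  [10] S(K(SK(KK)))(S(S(K(SK(KK))))(I(IS(K(SK(KK))))))
  [11] S(K(SK(KK)))(S(S(K(SK(KK))))(IS(K(SK(KK)))))
  [12] S(K(SK(KK)))(S(S(K(SK(KK))))(S(K(SK(KK)))))

Term B:
  start: II(II)K
  [1] I(II)K
  [2] IIK
  [3] IK
  [4] K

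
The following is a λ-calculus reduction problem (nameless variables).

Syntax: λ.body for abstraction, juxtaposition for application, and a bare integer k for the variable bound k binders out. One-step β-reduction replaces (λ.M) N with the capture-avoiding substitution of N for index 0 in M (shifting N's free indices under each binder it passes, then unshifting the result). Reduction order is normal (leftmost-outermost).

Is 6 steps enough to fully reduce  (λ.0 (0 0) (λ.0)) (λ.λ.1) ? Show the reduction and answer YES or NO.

  start: (λ.0 (0 0) (λ.0)) (λ.λ.1)
  →1  (λ.λ.1) ((λ.λ.1) (λ.λ.1)) (λ.0)
  →2  (λ.(λ.λ.1) (λ.λ.1)) (λ.0)
  →3  (λ.λ.1) (λ.λ.1)
  →4  λ.λ.λ.1

Answer: YES — reaches normal form λ.λ.λ.1 in 4 ≤ 6 steps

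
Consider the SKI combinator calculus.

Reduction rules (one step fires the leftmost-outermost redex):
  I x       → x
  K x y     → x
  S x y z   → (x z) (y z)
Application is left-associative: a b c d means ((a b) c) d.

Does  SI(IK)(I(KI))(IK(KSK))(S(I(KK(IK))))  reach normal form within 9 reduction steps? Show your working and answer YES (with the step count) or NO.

Answer: YES — reaches normal form S in 8 ≤ 9 steps

Reduction:
  start: SI(IK)(I(KI))(IK(KSK))(S(I(KK(IK))))
  →1  I(I(KI))(IK(I(KI)))(IK(KSK))(S(I(KK(IK))))
  →2  I(KI)(IK(I(KI)))(IK(KSK))(S(I(KK(IK))))
  →3  KI(IK(I(KI)))(IK(KSK))(S(I(KK(IK))))
  →4  I(IK(KSK))(S(I(KK(IK))))
  →5  IK(KSK)(S(I(KK(IK))))
  →6  K(KSK)(S(I(KK(IK))))
  →7  KSK
  →8  S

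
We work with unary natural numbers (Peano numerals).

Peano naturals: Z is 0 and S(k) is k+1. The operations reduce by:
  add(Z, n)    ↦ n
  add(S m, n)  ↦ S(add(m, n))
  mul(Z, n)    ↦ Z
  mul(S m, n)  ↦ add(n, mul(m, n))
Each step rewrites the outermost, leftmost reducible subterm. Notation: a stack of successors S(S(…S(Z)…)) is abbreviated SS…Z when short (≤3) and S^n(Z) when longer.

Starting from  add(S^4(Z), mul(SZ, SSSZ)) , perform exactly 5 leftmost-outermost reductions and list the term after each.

Answer: after 5 steps: S(S(S(S(mul(SZ, SSSZ)))))

Working:
  start: add(S^4(Z), mul(SZ, SSSZ))
  [1] S(add(SSSZ, mul(SZ, SSSZ)))
  [2] S(S(add(SSZ, mul(SZ, SSSZ))))
  [3] S(S(S(add(SZ, mul(SZ, SSSZ)))))
  [4] S(S(S(S(add(Z, mul(SZ, SSSZ))))))
  [5] S(S(S(S(mul(SZ, SSSZ)))))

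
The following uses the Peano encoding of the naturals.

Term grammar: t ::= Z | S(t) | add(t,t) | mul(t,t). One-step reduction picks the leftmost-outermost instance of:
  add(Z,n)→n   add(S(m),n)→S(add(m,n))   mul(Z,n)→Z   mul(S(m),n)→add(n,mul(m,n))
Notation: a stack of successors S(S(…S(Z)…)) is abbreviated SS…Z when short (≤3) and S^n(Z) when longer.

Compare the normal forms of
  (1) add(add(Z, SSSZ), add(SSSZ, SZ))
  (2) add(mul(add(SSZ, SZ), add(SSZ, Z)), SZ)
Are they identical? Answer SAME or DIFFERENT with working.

Term A:
  start: add(add(Z, SSSZ), add(SSSZ, SZ))
  [1] add(SSSZ, add(SSSZ, SZ))
  [2] S(add(SSZ, add(SSSZ, SZ)))
  [3] S(S(add(SZ, add(SSSZ, SZ))))
  [4] S(S(S(add(Z, add(SSSZ, SZ)))))
  [5] S(S(S(add(SSSZ, SZ))))
  [6] S(S(S(S(add(SSZ, SZ)))))
  [7] S(S(S(S(S(add(SZ, SZ))))))
  [8] S(S(S(S(S(S(add(Z, SZ)))))))
  [9] S^7(Z)

Term B:
  start: add(mul(add(SSZ, SZ), add(SSZ, Z)), SZ)
  [1] add(mul(S(add(SZ, SZ)), add(SSZ, Z)), SZ)
  [2] add(add(add(SSZ, Z), mul(add(SZ, SZ), add(SSZ, Z))), SZ)
  [3] add(add(S(add(SZ, Z)), mul(add(SZ, SZ), add(SSZ, Z))), SZ)
  [4] add(S(add(add(SZ, Z), mul(add(SZ, SZ), add(SSZ, Z)))), SZ)
  [5] S(add(add(add(SZ, Z), mul(add(SZ, SZ), add(SSZ, Z))), SZ))
  [6] S(add(add(S(add(Z, Z)), mul(add(SZ, SZ), add(SSZ, Z))), SZ))
  [7] S(add(S(add(add(Z, Z), mul(add(SZ, SZ), add(SSZ, Z)))), SZ))
  [8] S(S(add(add(add(Z, Z), mul(add(SZ, SZ), add(SSZ, Z))), SZ)))
  [9] S(S(add(add(Z, mul(add(SZ, SZ), add(SSZ, Z))), SZ)))
  [10] S(S(add(mul(add(SZ, SZ), add(SSZ, Z)), SZ)))
  [11] S(S(add(mul(S(add(Z, SZ)), add(SSZ, Z)), SZ)))
  [12] S(S(add(add(add(SSZ, Z), mul(add(Z, SZ), add(SSZ, Z))), SZ)))
  [13] S(S(add(add(S(add(SZ, Z)), mul(add(Z, SZ), add(SSZ, Z))), SZ)))
  [14] S(S(add(S(add(add(SZ, Z), mul(add(Z, SZ), add(SSZ, Z)))), SZ)))
  [15] S(S(S(add(add(add(SZ, Z), mul(add(Z, SZ), add(SSZ, Z))), SZ))))
  [16] S(S(S(add(add(S(add(Z, Z)), mul(add(Z, SZ), add(SSZ, Z))), SZ))))
  [17] S(S(S(add(S(add(add(Z, Z), mul(add(Z, SZ), add(SSZ, Z)))), SZ))))
  [18] S(S(S(S(add(add(add(Z, Z), mul(add(Z, SZ), add(SSZ, Z))), SZ)))))
  [19] S(S(S(S(add(add(Z, mul(add(Z, SZ), add(SSZ, Z))), SZ)))))
  [20] S(S(S(S(add(mul(add(Z, SZ), add(SSZ, Z)), SZ)))))
  [21] S(S(S(S(add(mul(SZ, add(SSZ, Z)), SZ)))))
  [22] S(S(S(S(add(add(add(SSZ, Z), mul(Z, add(SSZ, Z))), SZ)))))
  [23] S(S(S(S(add(add(S(add(SZ, Z)), mul(Z, add(SSZ, Z))), SZ)))))
  [24] S(S(S(S(add(S(add(add(SZ, Z), mul(Z, add(SSZ, Z)))), SZ)))))
  [25] S(S(S(S(S(add(add(add(SZ, Z), mul(Z, add(SSZ, Z))), SZ))))))
  [26] S(S(S(S(S(add(add(S(add(Z, Z)), mul(Z, add(SSZ, Z))), SZ))))))
  [27] S(S(S(S(S(add(S(add(add(Z, Z), mul(Z, add(SSZ, Z)))), SZ))))))
  [28] S(S(S(S(S(S(add(add(add(Z, Z), mul(Z, add(SSZ, Z))), SZ)))))))
  [29] S(S(S(S(S(S(add(add(Z, mul(Z, add(SSZ, Z))), SZ)))))))
  [30] S(S(S(S(S(S(add(mul(Z, add(SSZ, Z)), SZ)))))))
  [31] S(S(S(S(S(S(add(Z, SZ)))))))
  [32] S^7(Z)

Answer: SAME — A ⇓ S^7(Z), B ⇓ S^7(Z)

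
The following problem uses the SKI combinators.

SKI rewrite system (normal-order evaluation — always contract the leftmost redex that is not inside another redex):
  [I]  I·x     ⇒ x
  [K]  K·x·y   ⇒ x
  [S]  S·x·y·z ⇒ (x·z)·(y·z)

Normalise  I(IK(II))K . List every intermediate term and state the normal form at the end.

Answer: normal form = I  (in 4 steps)

Reduction:
  start: I(IK(II))K
  step 1: IK(II)K
  step 2: K(II)K
  step 3: II
  step 4: I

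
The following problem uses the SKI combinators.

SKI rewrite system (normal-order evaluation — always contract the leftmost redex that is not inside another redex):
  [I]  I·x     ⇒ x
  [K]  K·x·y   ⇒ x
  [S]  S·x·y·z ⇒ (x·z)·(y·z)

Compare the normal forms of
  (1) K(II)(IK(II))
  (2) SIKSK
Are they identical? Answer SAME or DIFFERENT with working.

Term A:
  start: K(II)(IK(II))
  →1  II
  →2  I

Term B:
  start: SIKSK
  →1  IS(KS)K
  →2  S(KS)K

Answer: DIFFERENT — A ⇓ I, B ⇓ S(KS)K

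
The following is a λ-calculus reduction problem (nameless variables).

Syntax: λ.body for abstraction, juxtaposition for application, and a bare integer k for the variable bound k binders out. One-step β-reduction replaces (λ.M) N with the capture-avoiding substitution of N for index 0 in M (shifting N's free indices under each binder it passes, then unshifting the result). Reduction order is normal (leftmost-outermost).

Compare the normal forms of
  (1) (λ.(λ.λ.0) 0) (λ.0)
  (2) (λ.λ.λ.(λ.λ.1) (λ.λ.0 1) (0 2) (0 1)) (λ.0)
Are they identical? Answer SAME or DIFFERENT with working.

Term A:
  start: (λ.(λ.λ.0) 0) (λ.0)
  [1] (λ.λ.0) (λ.0)
  [2] λ.0

Term B:
  start: (λ.λ.λ.(λ.λ.1) (λ.λ.0 1) (0 2) (0 1)) (λ.0)
  [1] λ.λ.(λ.λ.1) (λ.λ.0 1) (0 (λ.0)) (0 1)
  [2] λ.λ.(λ.λ.λ.0 1) (0 (λ.0)) (0 1)
  [3] λ.λ.(λ.λ.0 1) (0 1)
  [4] λ.λ.λ.0 (1 2)

Answer: DIFFERENT — A ⇓ λ.0, B ⇓ λ.λ.λ.0 (1 2)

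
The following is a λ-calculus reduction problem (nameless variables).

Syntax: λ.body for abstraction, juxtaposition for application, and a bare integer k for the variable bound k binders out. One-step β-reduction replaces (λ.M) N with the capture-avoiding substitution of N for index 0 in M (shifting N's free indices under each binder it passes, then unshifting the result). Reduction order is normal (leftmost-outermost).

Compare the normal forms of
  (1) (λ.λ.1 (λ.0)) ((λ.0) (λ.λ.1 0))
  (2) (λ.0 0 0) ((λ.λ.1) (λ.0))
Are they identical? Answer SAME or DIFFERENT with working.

Term A:
  start: (λ.λ.1 (λ.0)) ((λ.0) (λ.λ.1 0))
  step 1: λ.(λ.0) (λ.λ.1 0) (λ.0)
  step 2: λ.(λ.λ.1 0) (λ.0)
  step 3: λ.λ.(λ.0) 0
  step 4: λ.λ.0

Term B:
  start: (λ.0 0 0) ((λ.λ.1) (λ.0))
  step 1: (λ.λ.1) (λ.0) ((λ.λ.1) (λ.0)) ((λ.λ.1) (λ.0))
  step 2: (λ.λ.0) ((λ.λ.1) (λ.0)) ((λ.λ.1) (λ.0))
  step 3: (λ.0) ((λ.λ.1) (λ.0))
  step 4: (λ.λ.1) (λ.0)
  step 5: λ.λ.0

Answer: SAME — A ⇓ λ.λ.0, B ⇓ λ.λ.0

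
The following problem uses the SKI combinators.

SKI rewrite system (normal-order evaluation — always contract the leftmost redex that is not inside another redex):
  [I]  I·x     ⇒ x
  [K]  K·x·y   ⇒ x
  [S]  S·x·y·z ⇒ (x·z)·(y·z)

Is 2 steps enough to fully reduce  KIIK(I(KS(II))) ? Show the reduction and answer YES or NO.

  start: KIIK(I(KS(II)))
  step 1: IK(I(KS(II)))
  step 2: K(I(KS(II)))

Answer: NO — after 2 steps the term is K(I(KS(II))), not yet normal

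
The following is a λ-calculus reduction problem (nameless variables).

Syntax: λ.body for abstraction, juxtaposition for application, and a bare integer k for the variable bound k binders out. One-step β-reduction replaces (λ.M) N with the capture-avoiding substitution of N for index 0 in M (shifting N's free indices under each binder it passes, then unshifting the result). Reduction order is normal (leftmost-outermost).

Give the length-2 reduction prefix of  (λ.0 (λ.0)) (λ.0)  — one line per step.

  start: (λ.0 (λ.0)) (λ.0)
  [1] (λ.0) (λ.0)
  [2] λ.0

Answer: after 2 steps: λ.0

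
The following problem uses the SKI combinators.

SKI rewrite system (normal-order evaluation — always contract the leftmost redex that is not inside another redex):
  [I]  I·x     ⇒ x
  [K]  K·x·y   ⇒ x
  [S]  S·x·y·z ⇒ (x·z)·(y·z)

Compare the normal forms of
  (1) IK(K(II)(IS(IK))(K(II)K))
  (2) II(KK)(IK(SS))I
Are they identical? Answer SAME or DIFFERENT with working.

Term A:
  start: IK(K(II)(IS(IK))(K(II)K))
  step 1: K(K(II)(IS(IK))(K(II)K))
  step 2: K(II(K(II)K))
  step 3: K(I(K(II)K))
  step 4: K(K(II)K)
  step 5: K(II)
  step 6: KI

Term B:
  start: II(KK)(IK(SS))I
  step 1: I(KK)(IK(SS))I
  step 2: KK(IK(SS))I
  step 3: KI

Answer: SAME — A ⇓ KI, B ⇓ KI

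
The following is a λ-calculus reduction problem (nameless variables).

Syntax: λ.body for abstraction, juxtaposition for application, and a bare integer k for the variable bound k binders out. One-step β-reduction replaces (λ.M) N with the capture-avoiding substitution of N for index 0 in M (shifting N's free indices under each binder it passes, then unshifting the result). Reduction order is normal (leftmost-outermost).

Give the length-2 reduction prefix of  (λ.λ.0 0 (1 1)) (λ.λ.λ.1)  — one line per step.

Answer: after 2 steps: λ.0 0 (λ.λ.1)

Reduction:
  start: (λ.λ.0 0 (1 1)) (λ.λ.λ.1)
  step 1: λ.0 0 ((λ.λ.λ.1) (λ.λ.λ.1))
  step 2: λ.0 0 (λ.λ.1)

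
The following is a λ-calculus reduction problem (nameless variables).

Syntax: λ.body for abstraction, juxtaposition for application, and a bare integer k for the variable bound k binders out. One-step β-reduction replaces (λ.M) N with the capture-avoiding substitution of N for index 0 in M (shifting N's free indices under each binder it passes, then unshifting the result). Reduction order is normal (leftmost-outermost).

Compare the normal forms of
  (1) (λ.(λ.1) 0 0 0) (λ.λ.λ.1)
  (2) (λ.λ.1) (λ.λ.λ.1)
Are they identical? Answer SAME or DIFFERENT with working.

Term A:
  start: (λ.(λ.1) 0 0 0) (λ.λ.λ.1)
  →1  (λ.λ.λ.λ.1) (λ.λ.λ.1) (λ.λ.λ.1) (λ.λ.λ.1)
  →2  (λ.λ.λ.1) (λ.λ.λ.1) (λ.λ.λ.1)
  →3  (λ.λ.1) (λ.λ.λ.1)
  →4  λ.λ.λ.λ.1

Term B:
  start: (λ.λ.1) (λ.λ.λ.1)
  →1  λ.λ.λ.λ.1

Answer: SAME — A ⇓ λ.λ.λ.λ.1, B ⇓ λ.λ.λ.λ.1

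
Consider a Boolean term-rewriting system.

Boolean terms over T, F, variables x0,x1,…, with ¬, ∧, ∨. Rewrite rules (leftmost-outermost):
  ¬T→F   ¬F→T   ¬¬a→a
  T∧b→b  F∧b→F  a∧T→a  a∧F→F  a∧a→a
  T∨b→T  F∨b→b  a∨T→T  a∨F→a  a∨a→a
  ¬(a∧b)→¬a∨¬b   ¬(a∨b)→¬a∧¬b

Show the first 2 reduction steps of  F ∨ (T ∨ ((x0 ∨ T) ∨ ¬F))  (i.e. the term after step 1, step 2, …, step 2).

Answer: after 2 steps: T

Reduction:
  start: F ∨ (T ∨ ((x0 ∨ T) ∨ ¬F))
  [1] T ∨ ((x0 ∨ T) ∨ ¬F)
  [2] T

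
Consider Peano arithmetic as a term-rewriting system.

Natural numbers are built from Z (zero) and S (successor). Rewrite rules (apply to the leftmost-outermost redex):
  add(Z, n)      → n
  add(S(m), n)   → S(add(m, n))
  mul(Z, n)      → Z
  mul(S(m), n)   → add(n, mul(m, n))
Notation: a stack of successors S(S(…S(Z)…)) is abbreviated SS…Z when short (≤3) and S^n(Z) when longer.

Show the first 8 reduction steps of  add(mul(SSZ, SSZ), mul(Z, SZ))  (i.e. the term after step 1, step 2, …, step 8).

Answer: after 8 steps: S(S(add(S(add(SZ, mul(Z, SSZ))), mul(Z, SZ))))

Working:
  start: add(mul(SSZ, SSZ), mul(Z, SZ))
  [1] add(add(SSZ, mul(SZ, SSZ)), mul(Z, SZ))
  [2] add(S(add(SZ, mul(SZ, SSZ))), mul(Z, SZ))
  [3] S(add(add(SZ, mul(SZ, SSZ)), mul(Z, SZ)))
  [4] S(add(S(add(Z, mul(SZ, SSZ))), mul(Z, SZ)))
  [5] S(S(add(add(Z, mul(SZ, SSZ)), mul(Z, SZ))))
  [6] S(S(add(mul(SZ, SSZ), mul(Z, SZ))))
  [7] S(S(add(add(SSZ, mul(Z, SSZ)), mul(Z, SZ))))
  [8] S(S(add(S(add(SZ, mul(Z, SSZ))), mul(Z, SZ))))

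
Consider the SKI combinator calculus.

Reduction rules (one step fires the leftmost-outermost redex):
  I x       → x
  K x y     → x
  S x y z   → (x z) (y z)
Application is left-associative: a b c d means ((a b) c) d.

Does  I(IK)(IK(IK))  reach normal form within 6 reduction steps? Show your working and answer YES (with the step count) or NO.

  start: I(IK)(IK(IK))
  step 1: IK(IK(IK))
  step 2: K(IK(IK))
  step 3: K(K(IK))
  step 4: K(KK)

Answer: YES — reaches normal form K(KK) in 4 ≤ 6 steps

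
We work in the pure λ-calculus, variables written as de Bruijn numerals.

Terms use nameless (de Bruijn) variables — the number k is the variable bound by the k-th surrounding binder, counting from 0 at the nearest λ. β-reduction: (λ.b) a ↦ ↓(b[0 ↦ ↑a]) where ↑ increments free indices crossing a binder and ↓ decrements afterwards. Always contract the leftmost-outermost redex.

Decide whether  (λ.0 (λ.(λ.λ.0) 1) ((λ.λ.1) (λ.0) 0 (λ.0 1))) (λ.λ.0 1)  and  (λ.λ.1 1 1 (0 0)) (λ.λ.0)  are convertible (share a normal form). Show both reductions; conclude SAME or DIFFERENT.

Term A:
  start: (λ.0 (λ.(λ.λ.0) 1) ((λ.λ.1) (λ.0) 0 (λ.0 1))) (λ.λ.0 1)
  step 1: (λ.λ.0 1) (λ.(λ.λ.0) (λ.λ.0 1)) ((λ.λ.1) (λ.0) (λ.λ.0 1) (λ.0 (λ.λ.0 1)))
  step 2: (λ.0 (λ.(λ.λ.0) (λ.λ.0 1))) ((λ.λ.1) (λ.0) (λ.λ.0 1) (λ.0 (λ.λ.0 1)))
  step 3: (λ.λ.1) (λ.0) (λ.λ.0 1) (λ.0 (λ.λ.0 1)) (λ.(λ.λ.0) (λ.λ.0 1))
  step 4: (λ.λ.0) (λ.λ.0 1) (λ.0 (λ.λ.0 1)) (λ.(λ.λ.0) (λ.λ.0 1))
  step 5: (λ.0) (λ.0 (λ.λ.0 1)) (λ.(λ.λ.0) (λ.λ.0 1))
  step 6: (λ.0 (λ.λ.0 1)) (λ.(λ.λ.0) (λ.λ.0 1))
  step 7: (λ.(λ.λ.0) (λ.λ.0 1)) (λ.λ.0 1)
  step 8: (λ.λ.0) (λ.λ.0 1)
  step 9: λ.0

Term B:
  start: (λ.λ.1 1 1 (0 0)) (λ.λ.0)
  step 1: λ.(λ.λ.0) (λ.λ.0) (λ.λ.0) (0 0)
  step 2: λ.(λ.0) (λ.λ.0) (0 0)
  step 3: λ.(λ.λ.0) (0 0)
  step 4: λ.λ.0

Answer: DIFFERENT — A ⇓ λ.0, B ⇓ λ.λ.0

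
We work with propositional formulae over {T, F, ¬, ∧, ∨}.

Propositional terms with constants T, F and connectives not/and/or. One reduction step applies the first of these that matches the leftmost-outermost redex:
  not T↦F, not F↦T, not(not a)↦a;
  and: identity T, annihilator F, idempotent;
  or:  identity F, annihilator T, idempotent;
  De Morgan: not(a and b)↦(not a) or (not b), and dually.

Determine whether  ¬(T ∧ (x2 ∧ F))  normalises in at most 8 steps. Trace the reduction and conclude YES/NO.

  start: ¬(T ∧ (x2 ∧ F))
  →1  ¬T ∨ ¬(x2 ∧ F)
  →2  F ∨ ¬(x2 ∧ F)
  →3  ¬(x2 ∧ F)
  →4  ¬x2 ∨ ¬F
  →5  ¬x2 ∨ T
  →6  T

Answer: YES — reaches normal form T in 6 ≤ 8 steps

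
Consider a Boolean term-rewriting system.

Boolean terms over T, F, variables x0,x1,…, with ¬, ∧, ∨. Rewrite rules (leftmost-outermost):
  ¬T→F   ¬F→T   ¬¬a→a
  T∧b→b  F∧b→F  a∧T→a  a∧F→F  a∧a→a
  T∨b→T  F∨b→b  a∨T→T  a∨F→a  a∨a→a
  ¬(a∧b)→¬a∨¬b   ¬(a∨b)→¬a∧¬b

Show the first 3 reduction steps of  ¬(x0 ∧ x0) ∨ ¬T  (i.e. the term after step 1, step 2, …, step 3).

Answer: after 3 steps: ¬x0 ∨ F

Reduction:
  start: ¬(x0 ∧ x0) ∨ ¬T
  [1] (¬x0 ∨ ¬x0) ∨ ¬T
  [2] ¬x0 ∨ ¬T
  [3] ¬x0 ∨ F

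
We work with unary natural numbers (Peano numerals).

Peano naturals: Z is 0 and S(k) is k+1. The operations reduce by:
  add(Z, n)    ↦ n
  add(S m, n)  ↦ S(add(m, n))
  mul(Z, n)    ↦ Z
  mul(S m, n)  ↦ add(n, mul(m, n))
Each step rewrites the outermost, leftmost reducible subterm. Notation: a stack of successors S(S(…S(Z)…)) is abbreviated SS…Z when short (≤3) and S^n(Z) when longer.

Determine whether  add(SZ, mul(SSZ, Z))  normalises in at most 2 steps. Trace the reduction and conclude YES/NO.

Answer: NO — after 2 steps the term is S(mul(SSZ, Z)), not yet normal

Reduction:
  start: add(SZ, mul(SSZ, Z))
  [1] S(add(Z, mul(SSZ, Z)))
  [2] S(mul(SSZ, Z))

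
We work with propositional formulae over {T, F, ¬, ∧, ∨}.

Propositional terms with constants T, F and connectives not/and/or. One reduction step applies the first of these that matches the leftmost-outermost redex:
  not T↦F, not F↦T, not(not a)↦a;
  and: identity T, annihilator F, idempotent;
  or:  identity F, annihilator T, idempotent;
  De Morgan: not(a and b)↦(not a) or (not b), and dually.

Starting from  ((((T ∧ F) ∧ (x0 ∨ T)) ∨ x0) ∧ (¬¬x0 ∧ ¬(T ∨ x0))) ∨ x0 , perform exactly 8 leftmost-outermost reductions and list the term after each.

Answer: after 8 steps: (x0 ∧ F) ∨ x0

Working:
  start: ((((T ∧ F) ∧ (x0 ∨ T)) ∨ x0) ∧ (¬¬x0 ∧ ¬(T ∨ x0))) ∨ x0
  step 1: (((F ∧ (x0 ∨ T)) ∨ x0) ∧ (¬¬x0 ∧ ¬(T ∨ x0))) ∨ x0
  step 2: ((F ∨ x0) ∧ (¬¬x0 ∧ ¬(T ∨ x0))) ∨ x0
  step 3: (x0 ∧ (¬¬x0 ∧ ¬(T ∨ x0))) ∨ x0
  step 4: (x0 ∧ (x0 ∧ ¬(T ∨ x0))) ∨ x0
  step 5: (x0 ∧ (x0 ∧ (¬T ∧ ¬x0))) ∨ x0
  step 6: (x0 ∧ (x0 ∧ (F ∧ ¬x0))) ∨ x0
  step 7: (x0 ∧ (x0 ∧ F)) ∨ x0
  step 8: (x0 ∧ F) ∨ x0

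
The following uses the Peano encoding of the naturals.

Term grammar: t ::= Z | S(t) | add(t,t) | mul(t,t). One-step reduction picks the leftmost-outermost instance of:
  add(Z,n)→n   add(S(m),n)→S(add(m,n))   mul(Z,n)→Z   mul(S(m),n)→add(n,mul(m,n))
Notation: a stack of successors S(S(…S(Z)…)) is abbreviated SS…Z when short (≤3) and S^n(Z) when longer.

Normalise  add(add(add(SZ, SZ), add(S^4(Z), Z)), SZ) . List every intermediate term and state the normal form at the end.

  start: add(add(add(SZ, SZ), add(S^4(Z), Z)), SZ)
  [1] add(add(S(add(Z, SZ)), add(S^4(Z), Z)), SZ)
  [2] add(S(add(add(Z, SZ), add(S^4(Z), Z))), SZ)
  [3] S(add(add(add(Z, SZ), add(S^4(Z), Z)), SZ))
  [4] S(add(add(SZ, add(S^4(Z), Z)), SZ))
  [5] S(add(S(add(Z, add(S^4(Z), Z))), SZ))
  [6] S(S(add(add(Z, add(S^4(Z), Z)), SZ)))
  [7] S(S(add(add(S^4(Z), Z), SZ)))
  [8] S(S(add(S(add(SSSZ, Z)), SZ)))
  [9] S(S(S(add(add(SSSZ, Z), SZ))))
  [10] S(S(S(add(S(add(SSZ, Z)), SZ))))
  [11] S(S(S(S(add(add(SSZ, Z), SZ)))))
  [12] S(S(S(S(add(S(add(SZ, Z)), SZ)))))
  [13] S(S(S(S(S(add(add(SZ, Z), SZ))))))
  [14] S(S(S(S(S(add(S(add(Z, Z)), SZ))))))
  [15] S(S(S(S(S(S(add(add(Z, Z), SZ)))))))
  [16] S(S(S(S(S(S(add(Z, SZ)))))))
  [17] S^7(Z)

Answer: normal form = S^7(Z)  (in 17 steps)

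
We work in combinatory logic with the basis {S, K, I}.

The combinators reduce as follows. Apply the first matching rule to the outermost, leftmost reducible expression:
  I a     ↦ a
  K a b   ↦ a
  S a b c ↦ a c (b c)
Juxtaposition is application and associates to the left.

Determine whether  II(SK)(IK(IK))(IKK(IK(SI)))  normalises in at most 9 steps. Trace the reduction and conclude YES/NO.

  start: II(SK)(IK(IK))(IKK(IK(SI)))
  step 1: I(SK)(IK(IK))(IKK(IK(SI)))
  step 2: SK(IK(IK))(IKK(IK(SI)))
  step 3: K(IKK(IK(SI)))(IK(IK)(IKK(IK(SI))))
  step 4: IKK(IK(SI))
  step 5: KK(IK(SI))
  step 6: K

Answer: YES — reaches normal form K in 6 ≤ 9 steps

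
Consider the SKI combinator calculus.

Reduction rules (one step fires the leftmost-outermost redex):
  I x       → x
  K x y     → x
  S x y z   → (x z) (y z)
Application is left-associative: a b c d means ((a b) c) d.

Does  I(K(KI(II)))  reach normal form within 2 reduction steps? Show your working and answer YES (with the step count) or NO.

  start: I(K(KI(II)))
  →1  K(KI(II))
  →2  KI

Answer: YES — reaches normal form KI in 2 ≤ 2 steps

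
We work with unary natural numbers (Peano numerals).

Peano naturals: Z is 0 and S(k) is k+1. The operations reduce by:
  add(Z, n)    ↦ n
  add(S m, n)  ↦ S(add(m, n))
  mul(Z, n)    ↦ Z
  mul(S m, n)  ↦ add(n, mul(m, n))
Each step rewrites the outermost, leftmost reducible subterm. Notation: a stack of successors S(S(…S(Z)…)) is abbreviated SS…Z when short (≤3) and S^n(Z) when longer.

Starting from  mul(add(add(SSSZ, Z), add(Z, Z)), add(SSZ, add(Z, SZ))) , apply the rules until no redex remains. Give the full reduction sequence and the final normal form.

Answer: normal form = S^9(Z)  (in 37 steps)

Derivation:
  start: mul(add(add(SSSZ, Z), add(Z, Z)), add(SSZ, add(Z, SZ)))
  [1] mul(add(S(add(SSZ, Z)), add(Z, Z)), add(SSZ, add(Z, SZ)))
  [2] mul(S(add(add(SSZ, Z), add(Z, Z))), add(SSZ, add(Z, SZ)))
  [3] add(add(SSZ, add(Z, SZ)), mul(add(add(SSZ, Z), add(Z, Z)), add(SSZ, add(Z, SZ))))
  [4] add(S(add(SZ, add(Z, SZ))), mul(add(add(SSZ, Z), add(Z, Z)), add(SSZ, add(Z, SZ))))
  [5] S(add(add(SZ, add(Z, SZ)), mul(add(add(SSZ, Z), add(Z, Z)), add(SSZ, add(Z, SZ)))))
  [6] S(add(S(add(Z, add(Z, SZ))), mul(add(add(SSZ, Z), add(Z, Z)), add(SSZ, add(Z, SZ)))))
  [7] S(S(add(add(Z, add(Z, SZ)), mul(add(add(SSZ, Z), add(Z, Z)), add(SSZ, add(Z, SZ))))))
  [8] S(S(add(add(Z, SZ), mul(add(add(SSZ, Z), add(Z, Z)), add(SSZ, add(Z, SZ))))))
  [9] S(S(add(SZ, mul(add(add(SSZ, Z), add(Z, Z)), add(SSZ, add(Z, SZ))))))
  [10] S(S(S(add(Z, mul(add(add(SSZ, Z), add(Z, Z)), add(SSZ, add(Z, SZ)))))))
  [11] S(S(S(mul(add(add(SSZ, Z), add(Z, Z)), add(SSZ, add(Z, SZ))))))
  [12] S(S(S(mul(add(S(add(SZ, Z)), add(Z, Z)), add(SSZ, add(Z, SZ))))))
  [13] S(S(S(mul(S(add(add(SZ, Z), add(Z, Z))), add(SSZ, add(Z, SZ))))))
  [14] S(S(S(add(add(SSZ, add(Z, SZ)), mul(add(add(SZ, Z), add(Z, Z)), add(SSZ, add(Z, SZ)))))))
  [15] S(S(S(add(S(add(SZ, add(Z, SZ))), mul(add(add(SZ, Z), add(Z, Z)), add(SSZ, add(Z, SZ)))))))
  [16] S(S(S(S(add(add(SZ, add(Z, SZ)), mul(add(add(SZ, Z), add(Z, Z)), add(SSZ, add(Z, SZ))))))))
  [17] S(S(S(S(add(S(add(Z, add(Z, SZ))), mul(add(add(SZ, Z), add(Z, Z)), add(SSZ, add(Z, SZ))))))))
  [18] S(S(S(S(S(add(add(Z, add(Z, SZ)), mul(add(add(SZ, Z), add(Z, Z)), add(SSZ, add(Z, SZ)))))))))
  [19] S(S(S(S(S(add(add(Z, SZ), mul(add(add(SZ, Z), add(Z, Z)), add(SSZ, add(Z, SZ)))))))))
  [20] S(S(S(S(S(add(SZ, mul(add(add(SZ, Z), add(Z, Z)), add(SSZ, add(Z, SZ)))))))))
  [21] S(S(S(S(S(S(add(Z, mul(add(add(SZ, Z), add(Z, Z)), add(SSZ, add(Z, SZ))))))))))
  [22] S(S(S(S(S(S(mul(add(add(SZ, Z), add(Z, Z)), add(SSZ, add(Z, SZ)))))))))
  [23] S(S(S(S(S(S(mul(add(S(add(Z, Z)), add(Z, Z)), add(SSZ, add(Z, SZ)))))))))
  [24] S(S(S(S(S(S(mul(S(add(add(Z, Z), add(Z, Z))), add(SSZ, add(Z, SZ)))))))))
  [25] S(S(S(S(S(S(add(add(SSZ, add(Z, SZ)), mul(add(add(Z, Z), add(Z, Z)), add(SSZ, add(Z, SZ))))))))))
  [26] S(S(S(S(S(S(add(S(add(SZ, add(Z, SZ))), mul(add(add(Z, Z), add(Z, Z)), add(SSZ, add(Z, SZ))))))))))
  [27] S(S(S(S(S(S(S(add(add(SZ, add(Z, SZ)), mul(add(add(Z, Z), add(Z, Z)), add(SSZ, add(Z, SZ)))))))))))
  [28] S(S(S(S(S(S(S(add(S(add(Z, add(Z, SZ))), mul(add(add(Z, Z), add(Z, Z)), add(SSZ, add(Z, SZ)))))))))))
  [29] S(S(S(S(S(S(S(S(add(add(Z, add(Z, SZ)), mul(add(add(Z, Z), add(Z, Z)), add(SSZ, add(Z, SZ))))))))))))
  [30] S(S(S(S(S(S(S(S(add(add(Z, SZ), mul(add(add(Z, Z), add(Z, Z)), add(SSZ, add(Z, SZ))))))))))))
  [31] S(S(S(S(S(S(S(S(add(SZ, mul(add(add(Z, Z), add(Z, Z)), add(SSZ, add(Z, SZ))))))))))))
  [32] S(S(S(S(S(S(S(S(S(add(Z, mul(add(add(Z, Z), add(Z, Z)), add(SSZ, add(Z, SZ)))))))))))))
  [33] S(S(S(S(S(S(S(S(S(mul(add(add(Z, Z), add(Z, Z)), add(SSZ, add(Z, SZ))))))))))))
  [34] S(S(S(S(S(S(S(S(S(mul(add(Z, add(Z, Z)), add(SSZ, add(Z, SZ))))))))))))
  [35] S(S(S(S(S(S(S(S(S(mul(add(Z, Z), add(SSZ, add(Z, SZ))))))))))))
  [36] S(S(S(S(S(S(S(S(S(mul(Z, add(SSZ, add(Z, SZ))))))))))))
  [37] S^9(Z)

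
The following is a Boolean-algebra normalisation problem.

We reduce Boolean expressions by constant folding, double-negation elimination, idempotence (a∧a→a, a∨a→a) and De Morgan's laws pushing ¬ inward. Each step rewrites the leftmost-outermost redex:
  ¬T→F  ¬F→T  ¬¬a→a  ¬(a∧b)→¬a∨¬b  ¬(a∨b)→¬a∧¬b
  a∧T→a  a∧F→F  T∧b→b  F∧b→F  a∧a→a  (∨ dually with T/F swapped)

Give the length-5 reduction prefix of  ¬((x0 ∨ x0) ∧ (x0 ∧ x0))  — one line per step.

Answer: after 5 steps: ¬x0 ∨ ¬x0

Derivation:
  start: ¬((x0 ∨ x0) ∧ (x0 ∧ x0))
  →1  ¬(x0 ∨ x0) ∨ ¬(x0 ∧ x0)
  →2  (¬x0 ∧ ¬x0) ∨ ¬(x0 ∧ x0)
  →3  ¬x0 ∨ ¬(x0 ∧ x0)
  →4  ¬x0 ∨ (¬x0 ∨ ¬x0)
  →5  ¬x0 ∨ ¬x0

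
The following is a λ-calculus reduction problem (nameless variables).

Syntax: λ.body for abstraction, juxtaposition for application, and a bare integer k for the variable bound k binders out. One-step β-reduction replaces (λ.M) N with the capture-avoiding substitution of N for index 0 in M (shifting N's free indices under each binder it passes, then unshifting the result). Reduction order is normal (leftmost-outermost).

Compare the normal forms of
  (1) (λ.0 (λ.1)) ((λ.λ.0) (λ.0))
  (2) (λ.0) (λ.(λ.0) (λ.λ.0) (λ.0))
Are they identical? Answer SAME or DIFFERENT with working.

Term A:
  start: (λ.0 (λ.1)) ((λ.λ.0) (λ.0))
  →1  (λ.λ.0) (λ.0) (λ.(λ.λ.0) (λ.0))
  →2  (λ.0) (λ.(λ.λ.0) (λ.0))
  →3  λ.(λ.λ.0) (λ.0)
  →4  λ.λ.0

Term B:
  start: (λ.0) (λ.(λ.0) (λ.λ.0) (λ.0))
  →1  λ.(λ.0) (λ.λ.0) (λ.0)
  →2  λ.(λ.λ.0) (λ.0)
  →3  λ.λ.0

Answer: SAME — A ⇓ λ.λ.0, B ⇓ λ.λ.0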